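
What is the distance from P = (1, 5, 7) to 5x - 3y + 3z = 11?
d = |5(1) + (-3)(5) + 3(7) - (11)| / √(5² + (-3)² + 3²) = 0/√43 = 0.0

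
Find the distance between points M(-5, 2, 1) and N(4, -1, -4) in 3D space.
d = √[(9)² + (-3)² + (-5)²] = √115 = 10.72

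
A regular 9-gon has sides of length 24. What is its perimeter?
Perimeter = number of sides * side length
Perimeter = 9 * 24
Perimeter = 216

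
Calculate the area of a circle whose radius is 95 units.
Area = pi * r²
Area = pi * 95²
Area = pi * 9025
Area = 28352.87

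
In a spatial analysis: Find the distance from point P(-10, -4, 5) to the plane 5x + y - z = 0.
d = |5(-10) + 1(-4) + (-1)(5) - (0)| / √(5² + 1² + (-1)²) = 59/√27 = 11.35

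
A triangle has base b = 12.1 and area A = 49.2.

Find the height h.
A = ½bh  →  h = 2A/b
h = 2·49.2/12.1 = 8.132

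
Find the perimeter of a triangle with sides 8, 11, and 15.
Perimeter = sum of all sides
Perimeter = 8 + 11 + 15
Perimeter = 34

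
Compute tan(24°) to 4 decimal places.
tan(24 degrees) = 0.4452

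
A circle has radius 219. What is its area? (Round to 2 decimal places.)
Area = pi * r²
Area = pi * 219²
Area = pi * 47961
Area = 150673.93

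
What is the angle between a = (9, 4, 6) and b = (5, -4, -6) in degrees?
a·b = -7, |a|² = 133, |b|² = 77
cos θ = -7/√10241 ≈ -0.06917
θ ≈ 93.97°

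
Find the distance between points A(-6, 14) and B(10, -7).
Using the distance formula: d = sqrt((x₂-x₁)² + (y₂-y₁)²)
dx = 10 - (-6) = 16
dy = (-7) - 14 = -21
d = sqrt(16² + (-21)²) = sqrt(256 + 441) = sqrt(697) = 26.40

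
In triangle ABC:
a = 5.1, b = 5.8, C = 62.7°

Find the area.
Using A = ½ab·sin(C):
A = ½·5.1·5.8·sin(62.7°) = ½·29.58·0.888617 = 13.14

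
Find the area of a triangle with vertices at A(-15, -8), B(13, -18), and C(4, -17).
Using the coordinate formula: Area = (1/2)|x₁(y₂-y₃) + x₂(y₃-y₁) + x₃(y₁-y₂)|
Area = (1/2)|(-15)((-18)-(-17)) + 13((-17)-(-8)) + 4((-8)-(-18))|
Area = (1/2)|(-15)*(-1) + 13*(-9) + 4*10|
Area = (1/2)|15 + (-117) + 40|
Area = (1/2)*62 = 31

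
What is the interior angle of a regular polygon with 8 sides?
Interior angle of a regular n-gon = (n-2)*180/n
Interior angle = (8-2)*180/8
Interior angle = 6*180/8
Interior angle = 1080/8
Interior angle = 135 degrees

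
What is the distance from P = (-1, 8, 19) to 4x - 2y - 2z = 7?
d = |4(-1) + (-2)(8) + (-2)(19) - (7)| / √(4² + (-2)² + (-2)²) = 65/√24 = 13.27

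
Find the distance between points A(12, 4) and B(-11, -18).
Using the distance formula: d = sqrt((x₂-x₁)² + (y₂-y₁)²)
dx = (-11) - 12 = -23
dy = (-18) - 4 = -22
d = sqrt((-23)² + (-22)²) = sqrt(529 + 484) = sqrt(1013) = 31.83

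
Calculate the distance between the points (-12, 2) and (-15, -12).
Using the distance formula: d = sqrt((x₂-x₁)² + (y₂-y₁)²)
dx = (-15) - (-12) = -3
dy = (-12) - 2 = -14
d = sqrt((-3)² + (-14)²) = sqrt(9 + 196) = sqrt(205) = 14.32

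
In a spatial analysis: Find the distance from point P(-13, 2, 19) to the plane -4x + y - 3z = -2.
d = |(-4)(-13) + 1(2) + (-3)(19) - (-2)| / √((-4)² + 1² + (-3)²) = 1/√26 = 0.1961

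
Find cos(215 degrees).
cos(215 degrees) = -0.8192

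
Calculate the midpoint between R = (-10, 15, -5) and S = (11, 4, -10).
Midpoint = ((-10+11)/2, (15+4)/2, (-5-10)/2) = (0.5, 9.5, -7.5)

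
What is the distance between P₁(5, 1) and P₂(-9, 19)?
Using the distance formula: d = sqrt((x₂-x₁)² + (y₂-y₁)²)
dx = (-9) - 5 = -14
dy = 19 - 1 = 18
d = sqrt((-14)² + 18²) = sqrt(196 + 324) = sqrt(520) = 22.80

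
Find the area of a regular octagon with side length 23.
For a regular 8-gon with side length s = 23:
Apothem a = s / (2*tan(pi/8)) = 23 / (2*tan(pi/8)) ≈ 27.7635
Perimeter P = 8 * 23 = 184
Area = (1/2) * P * a = (1/2) * 184 * 27.7635 = 2554.24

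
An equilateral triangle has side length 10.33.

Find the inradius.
For an equilateral triangle, r = s/(2√3) where s is the side.
r = 10.33/(2√3) = 10.33/3.464102 = 2.982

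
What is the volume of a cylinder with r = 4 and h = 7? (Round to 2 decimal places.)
Volume = pi * r² * h
Volume = pi * 4² * 7
Volume = pi * 16 * 7
Volume = pi * 112
Volume = 351.86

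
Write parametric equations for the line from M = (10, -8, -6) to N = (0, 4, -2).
Direction vector d = N - M = (-10, 12, 4)
x = 10 - 10t, y = -8 + 12t, z = -6 + 4t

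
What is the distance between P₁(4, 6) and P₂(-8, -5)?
Using the distance formula: d = sqrt((x₂-x₁)² + (y₂-y₁)²)
dx = (-8) - 4 = -12
dy = (-5) - 6 = -11
d = sqrt((-12)² + (-11)²) = sqrt(144 + 121) = sqrt(265) = 16.28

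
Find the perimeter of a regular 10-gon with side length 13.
Perimeter = number of sides * side length
Perimeter = 10 * 13
Perimeter = 130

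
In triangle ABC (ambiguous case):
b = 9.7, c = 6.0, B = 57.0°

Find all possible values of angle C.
sin(C)/c = sin(B)/b  →  sin(C) = c·sin(B)/b = 6.0·sin(57.0°)/9.7 = 0.518765
C₁ = arcsin(0.518765) = 31.25°,  C₂ = 180° - C₁ = 148.75°
Check C₂: A = 180° - 57.0° - 148.75° = -25.75° ≤ 0, rejected
C = 31.25° (one solution)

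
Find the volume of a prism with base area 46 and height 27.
Volume = base area * height
Volume = 46 * 27
Volume = 1242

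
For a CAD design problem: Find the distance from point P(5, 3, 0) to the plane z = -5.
d = |0(5) + 0(3) + 1(0) - (-5)| / √(0² + 0² + 1²) = 5/√1 = 5.0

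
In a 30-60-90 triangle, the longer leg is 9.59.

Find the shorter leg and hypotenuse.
In a 30-60-90 triangle, sides are in ratio 1 : √3 : 2.
Long leg = short leg·√3  →  short leg = 9.59/√3 = 5.537
Hypotenuse = 2·(short leg) = 2·9.59/√3 = 11.07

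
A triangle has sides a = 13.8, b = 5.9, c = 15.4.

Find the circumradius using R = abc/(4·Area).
s = (a+b+c)/2 = 17.55
Area = √(s(s-a)(s-b)(s-c)) = √(17.55·3.75·11.65·2.15) = 40.601
R = abc/(4·Area) = (13.8·5.9·15.4)/(4·40.601) = 1253.868/162.404 = 7.721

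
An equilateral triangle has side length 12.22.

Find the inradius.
For an equilateral triangle, r = s/(2√3) where s is the side.
r = 12.22/(2√3) = 12.22/3.464102 = 3.528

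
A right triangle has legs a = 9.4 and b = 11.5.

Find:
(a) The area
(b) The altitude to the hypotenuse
(a) Area = ½ab = ½·9.4·11.5 = 54.05
(b) Hypotenuse c = √(9.4² + 11.5²) = √220.61 = 14.8529
    Area = ½·c·h_c  →  h_c = 2·Area/c = 2·54.05/14.8529 = 7.278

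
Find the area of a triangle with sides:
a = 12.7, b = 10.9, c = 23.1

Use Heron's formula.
s = (a+b+c)/2 = (12.7+10.9+23.1)/2 = 23.35
A = √(s(s-a)(s-b)(s-c)) = √(23.35·10.65·12.45·0.25)
A = √774.009 = 27.82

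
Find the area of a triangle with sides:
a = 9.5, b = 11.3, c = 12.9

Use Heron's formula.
s = (a+b+c)/2 = (9.5+11.3+12.9)/2 = 16.85
A = √(s(s-a)(s-b)(s-c)) = √(16.85·7.35·5.55·3.95)
A = √2715.05 = 52.11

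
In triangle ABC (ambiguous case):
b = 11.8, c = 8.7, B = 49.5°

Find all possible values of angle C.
sin(C)/c = sin(B)/b  →  sin(C) = c·sin(B)/b = 8.7·sin(49.5°)/11.8 = 0.560638
C₁ = arcsin(0.560638) = 34.1°,  C₂ = 180° - C₁ = 145.9°
Check C₂: A = 180° - 49.5° - 145.9° = -15.4° ≤ 0, rejected
C = 34.1° (one solution)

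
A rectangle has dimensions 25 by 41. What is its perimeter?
Perimeter = 2 * (length + width)
Perimeter = 2 * (25 + 41)
Perimeter = 2 * 66
Perimeter = 132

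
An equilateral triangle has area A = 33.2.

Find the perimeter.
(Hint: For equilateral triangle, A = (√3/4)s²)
A = (√3/4)s²  →  s² = 4A/√3 = 4·33.2/√3 = 76.6721
s = 8.75626
Perimeter = 3s = 26.27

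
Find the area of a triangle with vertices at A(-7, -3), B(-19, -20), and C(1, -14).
Using the coordinate formula: Area = (1/2)|x₁(y₂-y₃) + x₂(y₃-y₁) + x₃(y₁-y₂)|
Area = (1/2)|(-7)((-20)-(-14)) + (-19)((-14)-(-3)) + 1((-3)-(-20))|
Area = (1/2)|(-7)*(-6) + (-19)*(-11) + 1*17|
Area = (1/2)|42 + 209 + 17|
Area = (1/2)*268 = 134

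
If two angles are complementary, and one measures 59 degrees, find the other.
Complementary angles sum to 90 degrees.
Other angle = 90 - 59
Other angle = 31 degrees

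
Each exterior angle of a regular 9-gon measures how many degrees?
Exterior angle of a regular n-gon = 360/n
Exterior angle = 360/9
Exterior angle = 40 degrees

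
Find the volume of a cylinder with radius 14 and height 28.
Volume = pi * r² * h
Volume = pi * 14² * 28
Volume = pi * 196 * 28
Volume = pi * 5488
Volume = 17241.06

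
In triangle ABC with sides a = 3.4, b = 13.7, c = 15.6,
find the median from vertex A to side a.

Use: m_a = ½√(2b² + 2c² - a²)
m_a = ½√(2·13.7² + 2·15.6² - 3.4²)
m_a = ½√(375.38 + 486.72 - 11.56) = ½√850.54 = 14.58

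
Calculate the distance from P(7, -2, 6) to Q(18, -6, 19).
d = √[(11)² + (-4)² + (13)²] = √306 = 17.49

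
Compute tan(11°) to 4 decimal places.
tan(11 degrees) = 0.1944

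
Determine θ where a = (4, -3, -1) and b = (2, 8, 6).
a·b = -22, |a|² = 26, |b|² = 104
cos θ = -22/√2704 ≈ -0.4231
θ ≈ 115.0°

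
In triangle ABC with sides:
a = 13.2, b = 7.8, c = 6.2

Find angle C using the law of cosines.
cos(C) = (a² + b² - c²)/(2ab)
cos(C) = (13.2² + 7.8² - 6.2²)/(2·13.2·7.8) = 196.64/205.92 = 0.954934
C = arccos(0.954934) = 17.27°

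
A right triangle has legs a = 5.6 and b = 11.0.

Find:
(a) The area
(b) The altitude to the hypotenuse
(a) Area = ½ab = ½·5.6·11.0 = 30.8
(b) Hypotenuse c = √(5.6² + 11.0²) = √152.36 = 12.3434
    Area = ½·c·h_c  →  h_c = 2·Area/c = 2·30.8/12.3434 = 4.991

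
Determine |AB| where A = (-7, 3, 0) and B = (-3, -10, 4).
d = √[(4)² + (-13)² + (4)²] = √201 = 14.18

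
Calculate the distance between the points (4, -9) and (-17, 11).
Using the distance formula: d = sqrt((x₂-x₁)² + (y₂-y₁)²)
dx = (-17) - 4 = -21
dy = 11 - (-9) = 20
d = sqrt((-21)² + 20²) = sqrt(441 + 400) = sqrt(841) = 29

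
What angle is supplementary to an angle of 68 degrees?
Supplementary angles sum to 180 degrees.
Other angle = 180 - 68
Other angle = 112 degrees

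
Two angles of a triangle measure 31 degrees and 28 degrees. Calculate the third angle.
Sum of angles in a triangle = 180 degrees
Third angle = 180 - 31 - 28
Third angle = 121 degrees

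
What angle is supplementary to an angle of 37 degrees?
Supplementary angles sum to 180 degrees.
Other angle = 180 - 37
Other angle = 143 degrees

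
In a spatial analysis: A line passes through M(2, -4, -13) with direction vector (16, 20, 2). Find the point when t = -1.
P(-1) = (2 + 16(-1), -4 + 20(-1), -13 + 2(-1)) = (-14, -24, -15)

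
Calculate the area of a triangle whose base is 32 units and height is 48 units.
Area = (1/2) * base * height
Area = (1/2) * 32 * 48
Area = 768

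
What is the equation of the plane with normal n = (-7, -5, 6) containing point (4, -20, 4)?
d = n·P = (-7)(4) + (-5)(-20) + (6)(4) = 96
Plane: -7x - 5y + 6z = 96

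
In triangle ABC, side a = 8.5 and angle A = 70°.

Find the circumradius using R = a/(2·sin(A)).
R = a/(2·sin(A)) = 8.5/(2·sin(70°))
R = 8.5/(2·0.939693) = 8.5/1.879385 = 4.523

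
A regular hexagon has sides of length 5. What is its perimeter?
Perimeter = number of sides * side length
Perimeter = 6 * 5
Perimeter = 30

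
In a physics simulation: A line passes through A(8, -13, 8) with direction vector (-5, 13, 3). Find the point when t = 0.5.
P(0.5) = (8 + (-5)(0.5), -13 + 13(0.5), 8 + 3(0.5)) = (5.5, -6.5, 9.5)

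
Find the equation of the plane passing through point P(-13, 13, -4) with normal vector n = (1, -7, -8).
d = n·P = (1)(-13) + (-7)(13) + (-8)(-4) = -72
Plane: x - 7y - 8z = -72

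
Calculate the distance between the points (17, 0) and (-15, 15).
Using the distance formula: d = sqrt((x₂-x₁)² + (y₂-y₁)²)
dx = (-15) - 17 = -32
dy = 15 - 0 = 15
d = sqrt((-32)² + 15²) = sqrt(1024 + 225) = sqrt(1249) = 35.34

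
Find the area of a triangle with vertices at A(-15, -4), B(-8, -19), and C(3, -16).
Using the coordinate formula: Area = (1/2)|x₁(y₂-y₃) + x₂(y₃-y₁) + x₃(y₁-y₂)|
Area = (1/2)|(-15)((-19)-(-16)) + (-8)((-16)-(-4)) + 3((-4)-(-19))|
Area = (1/2)|(-15)*(-3) + (-8)*(-12) + 3*15|
Area = (1/2)|45 + 96 + 45|
Area = (1/2)*186 = 93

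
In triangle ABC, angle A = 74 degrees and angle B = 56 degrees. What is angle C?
Sum of angles in a triangle = 180 degrees
Third angle = 180 - 74 - 56
Third angle = 50 degrees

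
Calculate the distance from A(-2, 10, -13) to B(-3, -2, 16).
d = √[(-1)² + (-12)² + (29)²] = √986 = 31.4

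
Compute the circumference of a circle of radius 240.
Circumference = 2 * pi * r
Circumference = 2 * pi * 240
Circumference = 1507.96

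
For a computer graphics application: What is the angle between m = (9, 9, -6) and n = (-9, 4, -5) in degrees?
m·n = -15, |m|² = 198, |n|² = 122
cos θ = -15/√24156 ≈ -0.09651
θ ≈ 95.54°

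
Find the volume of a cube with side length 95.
Volume = s³
Volume = 95³
Volume = 857375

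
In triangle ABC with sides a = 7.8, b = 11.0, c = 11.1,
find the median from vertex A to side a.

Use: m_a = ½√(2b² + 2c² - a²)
m_a = ½√(2·11.0² + 2·11.1² - 7.8²)
m_a = ½√(242 + 246.42 - 60.84) = ½√427.58 = 10.34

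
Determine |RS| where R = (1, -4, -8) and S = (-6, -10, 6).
d = √[(-7)² + (-6)² + (14)²] = √281 = 16.76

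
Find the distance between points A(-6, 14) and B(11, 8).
Using the distance formula: d = sqrt((x₂-x₁)² + (y₂-y₁)²)
dx = 11 - (-6) = 17
dy = 8 - 14 = -6
d = sqrt(17² + (-6)²) = sqrt(289 + 36) = sqrt(325) = 18.03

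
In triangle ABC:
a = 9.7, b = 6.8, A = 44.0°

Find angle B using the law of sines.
sin(B)/b = sin(A)/a
sin(B) = b·sin(A)/a = 6.8·sin(44.0°)/9.7 = 0.486977
B = arcsin(0.486977) = 29.14°  (b ≤ a, so B ≤ A and the acute solution is unique)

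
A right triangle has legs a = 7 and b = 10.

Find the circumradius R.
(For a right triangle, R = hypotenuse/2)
Hypotenuse c = √(7² + 10²) = √149 = 12.2066
R = c/2 = 6.103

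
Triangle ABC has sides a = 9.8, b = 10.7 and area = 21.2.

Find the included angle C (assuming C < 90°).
Area = ½ab·sin(C)  →  sin(C) = 2·Area/(ab)
sin(C) = 2·21.2/(9.8·10.7) = 0.404349
C = arcsin(0.404349) = 23.85°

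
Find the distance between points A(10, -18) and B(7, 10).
Using the distance formula: d = sqrt((x₂-x₁)² + (y₂-y₁)²)
dx = 7 - 10 = -3
dy = 10 - (-18) = 28
d = sqrt((-3)² + 28²) = sqrt(9 + 784) = sqrt(793) = 28.16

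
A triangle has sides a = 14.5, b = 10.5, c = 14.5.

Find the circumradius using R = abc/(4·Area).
s = (a+b+c)/2 = 19.75
Area = √(s(s-a)(s-b)(s-c)) = √(19.75·5.25·9.25·5.25) = 70.96
R = abc/(4·Area) = (14.5·10.5·14.5)/(4·70.96) = 2207.625/283.84 = 7.778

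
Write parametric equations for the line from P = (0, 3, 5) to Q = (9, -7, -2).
Direction vector d = Q - P = (9, -10, -7)
x = 0 + 9t, y = 3 - 10t, z = 5 - 7t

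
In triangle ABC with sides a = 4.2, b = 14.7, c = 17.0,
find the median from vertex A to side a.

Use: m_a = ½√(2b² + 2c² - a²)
m_a = ½√(2·14.7² + 2·17.0² - 4.2²)
m_a = ½√(432.18 + 578 - 17.64) = ½√992.54 = 15.75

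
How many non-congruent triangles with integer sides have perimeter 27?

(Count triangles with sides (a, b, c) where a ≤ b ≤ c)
With a ≤ b ≤ c and a + b + c = 27, the triangle inequality a + b > c gives c < 27/2, so c ≤ 13.
Iterate a from 1 to ⌊p/3⌋ = 9; for each a, b ranges from a to ⌊(p−a)/2⌋ with c = p − a − b, keeping only c ≥ b.
Triples: (1, 13, 13), (2, 12, 13), (3, 11, 13), …
Count = 19 triangles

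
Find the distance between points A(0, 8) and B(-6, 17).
Using the distance formula: d = sqrt((x₂-x₁)² + (y₂-y₁)²)
dx = (-6) - 0 = -6
dy = 17 - 8 = 9
d = sqrt((-6)² + 9²) = sqrt(36 + 81) = sqrt(117) = 10.82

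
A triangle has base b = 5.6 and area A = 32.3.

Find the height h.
A = ½bh  →  h = 2A/b
h = 2·32.3/5.6 = 11.54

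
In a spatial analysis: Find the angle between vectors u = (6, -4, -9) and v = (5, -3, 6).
u·v = -12, |u|² = 133, |v|² = 70
cos θ = -12/√9310 ≈ -0.1244
θ ≈ 97.14°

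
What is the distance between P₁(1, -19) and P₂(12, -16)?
Using the distance formula: d = sqrt((x₂-x₁)² + (y₂-y₁)²)
dx = 12 - 1 = 11
dy = (-16) - (-19) = 3
d = sqrt(11² + 3²) = sqrt(121 + 9) = sqrt(130) = 11.40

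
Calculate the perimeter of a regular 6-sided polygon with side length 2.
Perimeter = number of sides * side length
Perimeter = 6 * 2
Perimeter = 12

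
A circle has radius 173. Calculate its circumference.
Circumference = 2 * pi * r
Circumference = 2 * pi * 173
Circumference = 1086.99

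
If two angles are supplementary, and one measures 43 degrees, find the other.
Supplementary angles sum to 180 degrees.
Other angle = 180 - 43
Other angle = 137 degrees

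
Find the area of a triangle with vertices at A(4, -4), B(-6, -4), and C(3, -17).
Using the coordinate formula: Area = (1/2)|x₁(y₂-y₃) + x₂(y₃-y₁) + x₃(y₁-y₂)|
Area = (1/2)|4((-4)-(-17)) + (-6)((-17)-(-4)) + 3((-4)-(-4))|
Area = (1/2)|4*13 + (-6)*(-13) + 3*0|
Area = (1/2)|52 + 78 + 0|
Area = (1/2)*130 = 65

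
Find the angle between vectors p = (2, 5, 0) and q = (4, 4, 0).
p·q = 28, |p|² = 29, |q|² = 32
cos θ = 28/√928 ≈ 0.9191
θ ≈ 23.2°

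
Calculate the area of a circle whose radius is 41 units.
Area = pi * r²
Area = pi * 41²
Area = pi * 1681
Area = 5281.02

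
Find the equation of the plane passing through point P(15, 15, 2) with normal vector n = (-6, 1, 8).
d = n·P = (-6)(15) + (1)(15) + (8)(2) = -59
Plane: -6x + y + 8z = -59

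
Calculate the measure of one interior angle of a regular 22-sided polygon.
Interior angle of a regular n-gon = (n-2)*180/n
Interior angle = (22-2)*180/22
Interior angle = 20*180/22
Interior angle = 3600/22
Interior angle = 163.64 degrees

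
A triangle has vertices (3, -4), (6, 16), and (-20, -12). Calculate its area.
Using the coordinate formula: Area = (1/2)|x₁(y₂-y₃) + x₂(y₃-y₁) + x₃(y₁-y₂)|
Area = (1/2)|3(16-(-12)) + 6((-12)-(-4)) + (-20)((-4)-16)|
Area = (1/2)|3*28 + 6*(-8) + (-20)*(-20)|
Area = (1/2)|84 + (-48) + 400|
Area = (1/2)*436 = 218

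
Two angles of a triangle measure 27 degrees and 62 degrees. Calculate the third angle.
Sum of angles in a triangle = 180 degrees
Third angle = 180 - 27 - 62
Third angle = 91 degrees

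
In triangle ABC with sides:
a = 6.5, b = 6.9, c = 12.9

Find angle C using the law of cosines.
cos(C) = (a² + b² - c²)/(2ab)
cos(C) = (6.5² + 6.9² - 12.9²)/(2·6.5·6.9) = -76.55/89.7 = -0.853400
C = arccos(-0.853400) = 148.6°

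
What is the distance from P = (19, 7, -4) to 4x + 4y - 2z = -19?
d = |4(19) + 4(7) + (-2)(-4) - (-19)| / √(4² + 4² + (-2)²) = 131/√36 = 21.83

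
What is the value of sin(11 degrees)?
sin(11 degrees) = 0.1908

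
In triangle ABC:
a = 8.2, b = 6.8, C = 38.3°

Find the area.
Using A = ½ab·sin(C):
A = ½·8.2·6.8·sin(38.3°) = ½·55.76·0.619779 = 17.28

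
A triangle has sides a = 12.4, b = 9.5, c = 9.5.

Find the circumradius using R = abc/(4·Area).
s = (a+b+c)/2 = 15.7
Area = √(s(s-a)(s-b)(s-c)) = √(15.7·3.3·6.2·6.2) = 44.6271
R = abc/(4·Area) = (12.4·9.5·9.5)/(4·44.6271) = 1119.1/178.5084 = 6.269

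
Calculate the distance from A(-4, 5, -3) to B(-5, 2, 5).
d = √[(-1)² + (-3)² + (8)²] = √74 = 8.602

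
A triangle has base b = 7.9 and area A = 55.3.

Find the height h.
A = ½bh  →  h = 2A/b
h = 2·55.3/7.9 = 14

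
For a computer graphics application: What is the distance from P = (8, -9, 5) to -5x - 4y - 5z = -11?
d = |(-5)(8) + (-4)(-9) + (-5)(5) - (-11)| / √((-5)² + (-4)² + (-5)²) = 18/√66 = 2.216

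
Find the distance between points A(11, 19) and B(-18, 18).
Using the distance formula: d = sqrt((x₂-x₁)² + (y₂-y₁)²)
dx = (-18) - 11 = -29
dy = 18 - 19 = -1
d = sqrt((-29)² + (-1)²) = sqrt(841 + 1) = sqrt(842) = 29.02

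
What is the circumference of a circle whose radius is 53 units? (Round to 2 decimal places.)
Circumference = 2 * pi * r
Circumference = 2 * pi * 53
Circumference = 333.01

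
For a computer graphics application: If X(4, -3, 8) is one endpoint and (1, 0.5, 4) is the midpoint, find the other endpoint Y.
Y = (2×1 - 4, 2×0.5 - (-3), 2×4 - 8) = (-2, 4, 0)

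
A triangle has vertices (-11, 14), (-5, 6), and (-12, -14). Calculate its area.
Using the coordinate formula: Area = (1/2)|x₁(y₂-y₃) + x₂(y₃-y₁) + x₃(y₁-y₂)|
Area = (1/2)|(-11)(6-(-14)) + (-5)((-14)-14) + (-12)(14-6)|
Area = (1/2)|(-11)*20 + (-5)*(-28) + (-12)*8|
Area = (1/2)|(-220) + 140 + (-96)|
Area = (1/2)*176 = 88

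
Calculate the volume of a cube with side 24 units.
Volume = s³
Volume = 24³
Volume = 13824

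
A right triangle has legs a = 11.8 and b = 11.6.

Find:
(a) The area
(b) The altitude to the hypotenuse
(a) Area = ½ab = ½·11.8·11.6 = 68.44
(b) Hypotenuse c = √(11.8² + 11.6²) = √273.8 = 16.5469
    Area = ½·c·h_c  →  h_c = 2·Area/c = 2·68.44/16.5469 = 8.272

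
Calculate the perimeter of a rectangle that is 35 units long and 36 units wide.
Perimeter = 2 * (length + width)
Perimeter = 2 * (35 + 36)
Perimeter = 2 * 71
Perimeter = 142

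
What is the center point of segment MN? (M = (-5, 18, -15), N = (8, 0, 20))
Midpoint = ((-5+8)/2, (18+0)/2, (-15+20)/2) = (1.5, 9, 2.5)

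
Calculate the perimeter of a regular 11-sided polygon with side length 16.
Perimeter = number of sides * side length
Perimeter = 11 * 16
Perimeter = 176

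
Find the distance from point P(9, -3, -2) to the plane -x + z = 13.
d = |(-1)(9) + 0(-3) + 1(-2) - (13)| / √((-1)² + 0² + 1²) = 24/√2 = 16.97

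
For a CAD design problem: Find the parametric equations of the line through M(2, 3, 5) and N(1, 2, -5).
Direction vector d = N - M = (-1, -1, -10)
x = 2 - t, y = 3 - t, z = 5 - 10t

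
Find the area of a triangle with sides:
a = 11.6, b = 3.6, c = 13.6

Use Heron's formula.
s = (a+b+c)/2 = (11.6+3.6+13.6)/2 = 14.4
A = √(s(s-a)(s-b)(s-c)) = √(14.4·2.8·10.8·0.8)
A = √348.365 = 18.66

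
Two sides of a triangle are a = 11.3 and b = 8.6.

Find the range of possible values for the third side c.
By the triangle inequality: |a - b| < c < a + b
|11.3 - 8.6| < c < 11.3 + 8.6
2.7 < c < 19.9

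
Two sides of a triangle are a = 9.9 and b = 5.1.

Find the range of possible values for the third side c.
By the triangle inequality: |a - b| < c < a + b
|9.9 - 5.1| < c < 9.9 + 5.1
4.8 < c < 15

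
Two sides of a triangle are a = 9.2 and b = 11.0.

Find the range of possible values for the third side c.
By the triangle inequality: |a - b| < c < a + b
|9.2 - 11.0| < c < 9.2 + 11.0
1.8 < c < 20.2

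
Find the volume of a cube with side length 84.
Volume = s³
Volume = 84³
Volume = 592704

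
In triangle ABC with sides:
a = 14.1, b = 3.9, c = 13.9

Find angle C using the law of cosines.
cos(C) = (a² + b² - c²)/(2ab)
cos(C) = (14.1² + 3.9² - 13.9²)/(2·14.1·3.9) = 20.81/109.98 = 0.189216
C = arccos(0.189216) = 79.09°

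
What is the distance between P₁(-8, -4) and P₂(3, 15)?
Using the distance formula: d = sqrt((x₂-x₁)² + (y₂-y₁)²)
dx = 3 - (-8) = 11
dy = 15 - (-4) = 19
d = sqrt(11² + 19²) = sqrt(121 + 361) = sqrt(482) = 21.95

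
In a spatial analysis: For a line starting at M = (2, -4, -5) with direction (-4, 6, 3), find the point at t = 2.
P(2) = (2 + (-4)(2), -4 + 6(2), -5 + 3(2)) = (-6, 8, 1)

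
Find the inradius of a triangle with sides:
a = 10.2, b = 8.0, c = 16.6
s = (a+b+c)/2 = (10.2+8.0+16.6)/2 = 17.4
Area = √(s(s-a)(s-b)(s-c)) = √(17.4·7.2·9.4·0.8) = 30.6937
r = Area/s = 30.6937/17.4 = 1.764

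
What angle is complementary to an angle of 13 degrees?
Complementary angles sum to 90 degrees.
Other angle = 90 - 13
Other angle = 77 degrees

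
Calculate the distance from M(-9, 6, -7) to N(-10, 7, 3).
d = √[(-1)² + (1)² + (10)²] = √102 = 10.1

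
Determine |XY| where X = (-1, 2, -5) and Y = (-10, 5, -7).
d = √[(-9)² + (3)² + (-2)²] = √94 = 9.695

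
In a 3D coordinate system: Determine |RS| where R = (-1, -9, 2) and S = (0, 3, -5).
d = √[(1)² + (12)² + (-7)²] = √194 = 13.93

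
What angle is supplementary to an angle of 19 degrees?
Supplementary angles sum to 180 degrees.
Other angle = 180 - 19
Other angle = 161 degrees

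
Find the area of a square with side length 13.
Area = s²
Area = 13²
Area = 169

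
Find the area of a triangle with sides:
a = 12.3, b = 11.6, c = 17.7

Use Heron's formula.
s = (a+b+c)/2 = (12.3+11.6+17.7)/2 = 20.8
A = √(s(s-a)(s-b)(s-c)) = √(20.8·8.5·9.2·3.1)
A = √5042.34 = 71.01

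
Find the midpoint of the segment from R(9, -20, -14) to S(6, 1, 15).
Midpoint = ((9+6)/2, (-20+1)/2, (-14+15)/2) = (7.5, -9.5, 0.5)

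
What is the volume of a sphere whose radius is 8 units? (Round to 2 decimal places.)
Volume = (4/3) * pi * r³
Volume = (4/3) * pi * 8³
Volume = (4/3) * pi * 512
Volume = 2144.66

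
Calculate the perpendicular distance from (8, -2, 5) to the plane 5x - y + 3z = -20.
d = |5(8) + (-1)(-2) + 3(5) - (-20)| / √(5² + (-1)² + 3²) = 77/√35 = 13.02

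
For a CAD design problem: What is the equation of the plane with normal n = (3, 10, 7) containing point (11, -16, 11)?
d = n·P = (3)(11) + (10)(-16) + (7)(11) = -50
Plane: 3x + 10y + 7z = -50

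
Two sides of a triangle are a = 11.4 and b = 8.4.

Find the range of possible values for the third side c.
By the triangle inequality: |a - b| < c < a + b
|11.4 - 8.4| < c < 11.4 + 8.4
3 < c < 19.8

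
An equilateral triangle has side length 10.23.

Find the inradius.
For an equilateral triangle, r = s/(2√3) where s is the side.
r = 10.23/(2√3) = 10.23/3.464102 = 2.953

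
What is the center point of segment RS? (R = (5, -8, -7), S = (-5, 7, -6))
Midpoint = ((5-5)/2, (-8+7)/2, (-7-6)/2) = (0, -0.5, -6.5)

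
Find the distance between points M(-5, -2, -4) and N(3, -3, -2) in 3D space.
d = √[(8)² + (-1)² + (2)²] = √69 = 8.307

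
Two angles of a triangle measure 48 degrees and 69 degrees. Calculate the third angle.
Sum of angles in a triangle = 180 degrees
Third angle = 180 - 48 - 69
Third angle = 63 degrees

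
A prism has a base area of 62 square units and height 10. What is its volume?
Volume = base area * height
Volume = 62 * 10
Volume = 620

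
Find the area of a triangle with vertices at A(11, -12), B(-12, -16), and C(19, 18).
Using the coordinate formula: Area = (1/2)|x₁(y₂-y₃) + x₂(y₃-y₁) + x₃(y₁-y₂)|
Area = (1/2)|11((-16)-18) + (-12)(18-(-12)) + 19((-12)-(-16))|
Area = (1/2)|11*(-34) + (-12)*30 + 19*4|
Area = (1/2)|(-374) + (-360) + 76|
Area = (1/2)*658 = 329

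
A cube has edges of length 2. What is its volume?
Volume = s³
Volume = 2³
Volume = 8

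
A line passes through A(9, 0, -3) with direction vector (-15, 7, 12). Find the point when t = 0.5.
P(0.5) = (9 + (-15)(0.5), 0 + 7(0.5), -3 + 12(0.5)) = (1.5, 3.5, 3)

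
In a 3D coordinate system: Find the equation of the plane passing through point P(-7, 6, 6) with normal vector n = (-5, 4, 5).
d = n·P = (-5)(-7) + (4)(6) + (5)(6) = 89
Plane: -5x + 4y + 5z = 89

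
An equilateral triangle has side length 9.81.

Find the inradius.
For an equilateral triangle, r = s/(2√3) where s is the side.
r = 9.81/(2√3) = 9.81/3.464102 = 2.832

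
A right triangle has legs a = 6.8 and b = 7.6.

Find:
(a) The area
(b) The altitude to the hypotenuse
(a) Area = ½ab = ½·6.8·7.6 = 25.84
(b) Hypotenuse c = √(6.8² + 7.6²) = √104 = 10.198
    Area = ½·c·h_c  →  h_c = 2·Area/c = 2·25.84/10.198 = 5.068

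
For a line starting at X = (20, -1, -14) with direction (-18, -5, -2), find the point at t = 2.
P(2) = (20 + (-18)(2), -1 + (-5)(2), -14 + (-2)(2)) = (-16, -11, -18)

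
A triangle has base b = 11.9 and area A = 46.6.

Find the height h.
A = ½bh  →  h = 2A/b
h = 2·46.6/11.9 = 7.832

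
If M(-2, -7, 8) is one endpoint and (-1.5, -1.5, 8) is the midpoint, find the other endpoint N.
N = (2×(-1.5) - (-2), 2×(-1.5) - (-7), 2×8 - 8) = (-1, 4, 8)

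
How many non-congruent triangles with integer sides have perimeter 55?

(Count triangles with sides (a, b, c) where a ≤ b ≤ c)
With a ≤ b ≤ c and a + b + c = 55, the triangle inequality a + b > c gives c < 55/2, so c ≤ 27.
Iterate a from 1 to ⌊p/3⌋ = 18; for each a, b ranges from a to ⌊(p−a)/2⌋ with c = p − a − b, keeping only c ≥ b.
Triples: (1, 27, 27), (2, 26, 27), (3, 25, 27), …
Count = 70 triangles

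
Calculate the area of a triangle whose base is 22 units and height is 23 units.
Area = (1/2) * base * height
Area = (1/2) * 22 * 23
Area = 253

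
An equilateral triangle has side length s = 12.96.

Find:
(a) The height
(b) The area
(a) Height h = s·√3/2 = 12.96·√3/2 = 11.22
(b) Area = (√3/4)·s² = (√3/4)·12.96² = (√3/4)·167.962 = 72.73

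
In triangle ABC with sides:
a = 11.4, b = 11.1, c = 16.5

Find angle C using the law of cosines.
cos(C) = (a² + b² - c²)/(2ab)
cos(C) = (11.4² + 11.1² - 16.5²)/(2·11.4·11.1) = -19.08/253.08 = -0.075391
C = arccos(-0.075391) = 94.32°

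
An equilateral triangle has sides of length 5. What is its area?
Area = (sqrt(3)/4) * s²
Area = (sqrt(3)/4) * 5²
Area = (sqrt(3)/4) * 25
Area = 10.83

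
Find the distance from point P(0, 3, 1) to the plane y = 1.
d = |0(0) + 1(3) + 0(1) - (1)| / √(0² + 1² + 0²) = 2/√1 = 2.0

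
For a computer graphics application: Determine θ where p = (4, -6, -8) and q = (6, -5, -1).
p·q = 62, |p|² = 116, |q|² = 62
cos θ = 62/√7192 ≈ 0.7311
θ ≈ 43.02°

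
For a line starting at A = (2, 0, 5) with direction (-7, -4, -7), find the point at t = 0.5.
P(0.5) = (2 + (-7)(0.5), 0 + (-4)(0.5), 5 + (-7)(0.5)) = (-1.5, -2, 1.5)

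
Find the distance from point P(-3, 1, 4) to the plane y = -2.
d = |0(-3) + 1(1) + 0(4) - (-2)| / √(0² + 1² + 0²) = 3/√1 = 3.0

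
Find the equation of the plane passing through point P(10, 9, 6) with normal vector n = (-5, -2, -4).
d = n·P = (-5)(10) + (-2)(9) + (-4)(6) = -92
Plane: -5x - 2y - 4z = -92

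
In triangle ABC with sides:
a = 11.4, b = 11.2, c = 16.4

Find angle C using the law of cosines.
cos(C) = (a² + b² - c²)/(2ab)
cos(C) = (11.4² + 11.2² - 16.4²)/(2·11.4·11.2) = -13.56/255.36 = -0.053102
C = arccos(-0.053102) = 93.04°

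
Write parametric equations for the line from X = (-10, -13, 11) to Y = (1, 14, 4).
Direction vector d = Y - X = (11, 27, -7)
x = -10 + 11t, y = -13 + 27t, z = 11 - 7t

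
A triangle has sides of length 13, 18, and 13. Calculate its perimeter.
Perimeter = sum of all sides
Perimeter = 13 + 18 + 13
Perimeter = 44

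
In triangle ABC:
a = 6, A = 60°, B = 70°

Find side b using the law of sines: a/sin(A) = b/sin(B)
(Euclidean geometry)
b = a·sin(B)/sin(A) = 6·sin(70°)/sin(60°)
b = 6·0.939693/0.866025 = 6.51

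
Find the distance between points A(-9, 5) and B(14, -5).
Using the distance formula: d = sqrt((x₂-x₁)² + (y₂-y₁)²)
dx = 14 - (-9) = 23
dy = (-5) - 5 = -10
d = sqrt(23² + (-10)²) = sqrt(529 + 100) = sqrt(629) = 25.08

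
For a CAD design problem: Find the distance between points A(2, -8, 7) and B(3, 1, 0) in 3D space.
d = √[(1)² + (9)² + (-7)²] = √131 = 11.45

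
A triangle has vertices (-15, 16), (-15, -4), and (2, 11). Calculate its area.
Using the coordinate formula: Area = (1/2)|x₁(y₂-y₃) + x₂(y₃-y₁) + x₃(y₁-y₂)|
Area = (1/2)|(-15)((-4)-11) + (-15)(11-16) + 2(16-(-4))|
Area = (1/2)|(-15)*(-15) + (-15)*(-5) + 2*20|
Area = (1/2)|225 + 75 + 40|
Area = (1/2)*340 = 170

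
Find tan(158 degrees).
tan(158 degrees) = -0.404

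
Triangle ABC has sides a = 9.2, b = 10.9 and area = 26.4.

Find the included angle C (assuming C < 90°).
Area = ½ab·sin(C)  →  sin(C) = 2·Area/(ab)
sin(C) = 2·26.4/(9.2·10.9) = 0.526526
C = arcsin(0.526526) = 31.77°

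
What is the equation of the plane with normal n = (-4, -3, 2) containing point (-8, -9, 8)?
d = n·P = (-4)(-8) + (-3)(-9) + (2)(8) = 75
Plane: -4x - 3y + 2z = 75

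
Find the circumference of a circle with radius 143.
Circumference = 2 * pi * r
Circumference = 2 * pi * 143
Circumference = 898.50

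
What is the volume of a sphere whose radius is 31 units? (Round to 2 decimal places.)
Volume = (4/3) * pi * r³
Volume = (4/3) * pi * 31³
Volume = (4/3) * pi * 29791
Volume = 124788.25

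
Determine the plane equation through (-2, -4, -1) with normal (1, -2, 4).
d = n·P = (1)(-2) + (-2)(-4) + (4)(-1) = 2
Plane: x - 2y + 4z = 2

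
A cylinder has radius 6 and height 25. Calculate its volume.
Volume = pi * r² * h
Volume = pi * 6² * 25
Volume = pi * 36 * 25
Volume = pi * 900
Volume = 2827.43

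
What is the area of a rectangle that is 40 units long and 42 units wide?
Area = length * width
Area = 40 * 42
Area = 1680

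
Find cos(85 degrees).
cos(85 degrees) = 0.0872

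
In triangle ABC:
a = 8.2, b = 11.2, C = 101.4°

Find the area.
Using A = ½ab·sin(C):
A = ½·8.2·11.2·sin(101.4°) = ½·91.84·0.980271 = 45.01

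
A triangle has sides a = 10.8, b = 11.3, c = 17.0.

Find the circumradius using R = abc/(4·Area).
s = (a+b+c)/2 = 19.55
Area = √(s(s-a)(s-b)(s-c)) = √(19.55·8.75·8.25·2.55) = 59.9894
R = abc/(4·Area) = (10.8·11.3·17.0)/(4·59.9894) = 2074.68/239.9576 = 8.646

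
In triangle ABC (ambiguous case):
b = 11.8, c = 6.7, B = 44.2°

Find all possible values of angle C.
sin(C)/c = sin(B)/b  →  sin(C) = c·sin(B)/b = 6.7·sin(44.2°)/11.8 = 0.395848
C₁ = arcsin(0.395848) = 23.32°,  C₂ = 180° - C₁ = 156.68°
Check C₂: A = 180° - 44.2° - 156.68° = -20.88° ≤ 0, rejected
C = 23.32° (one solution)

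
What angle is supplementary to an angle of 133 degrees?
Supplementary angles sum to 180 degrees.
Other angle = 180 - 133
Other angle = 47 degrees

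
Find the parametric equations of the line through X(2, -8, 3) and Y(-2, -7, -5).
Direction vector d = Y - X = (-4, 1, -8)
x = 2 - 4t, y = -8 + t, z = 3 - 8t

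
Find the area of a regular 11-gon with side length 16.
For a regular 11-gon with side length s = 16:
Apothem a = s / (2*tan(pi/11)) = 16 / (2*tan(pi/11)) ≈ 27.2455
Perimeter P = 11 * 16 = 176
Area = (1/2) * P * a = (1/2) * 176 * 27.2455 = 2397.60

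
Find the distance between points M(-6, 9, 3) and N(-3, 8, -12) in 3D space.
d = √[(3)² + (-1)² + (-15)²] = √235 = 15.33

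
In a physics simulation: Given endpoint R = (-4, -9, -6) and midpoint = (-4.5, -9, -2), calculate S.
S = (2×(-4.5) - (-4), 2×(-9) - (-9), 2×(-2) - (-6)) = (-5, -9, 2)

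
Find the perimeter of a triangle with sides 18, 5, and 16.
Perimeter = sum of all sides
Perimeter = 18 + 5 + 16
Perimeter = 39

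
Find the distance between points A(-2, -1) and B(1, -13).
Using the distance formula: d = sqrt((x₂-x₁)² + (y₂-y₁)²)
dx = 1 - (-2) = 3
dy = (-13) - (-1) = -12
d = sqrt(3² + (-12)²) = sqrt(9 + 144) = sqrt(153) = 12.37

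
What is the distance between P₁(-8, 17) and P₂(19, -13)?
Using the distance formula: d = sqrt((x₂-x₁)² + (y₂-y₁)²)
dx = 19 - (-8) = 27
dy = (-13) - 17 = -30
d = sqrt(27² + (-30)²) = sqrt(729 + 900) = sqrt(1629) = 40.36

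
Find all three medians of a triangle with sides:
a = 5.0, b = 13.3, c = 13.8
Using m_x = ½√(2y² + 2z² - x²):
m_a = ½√(2·13.3² + 2·13.8² - 5.0²) = ½√709.66 = 13.32
m_b = ½√(2·5.0² + 2·13.8² - 13.3²) = ½√253.99 = 7.969
m_c = ½√(2·5.0² + 2·13.3² - 13.8²) = ½√213.34 = 7.303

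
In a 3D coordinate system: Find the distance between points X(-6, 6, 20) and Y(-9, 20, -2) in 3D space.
d = √[(-3)² + (14)² + (-22)²] = √689 = 26.25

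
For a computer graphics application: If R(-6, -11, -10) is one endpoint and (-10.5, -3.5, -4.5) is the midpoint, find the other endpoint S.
S = (2×(-10.5) - (-6), 2×(-3.5) - (-11), 2×(-4.5) - (-10)) = (-15, 4, 1)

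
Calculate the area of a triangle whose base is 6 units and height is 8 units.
Area = (1/2) * base * height
Area = (1/2) * 6 * 8
Area = 24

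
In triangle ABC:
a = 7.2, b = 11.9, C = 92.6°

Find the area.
Using A = ½ab·sin(C):
A = ½·7.2·11.9·sin(92.6°) = ½·85.68·0.998971 = 42.8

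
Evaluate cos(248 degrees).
cos(248 degrees) = -0.3746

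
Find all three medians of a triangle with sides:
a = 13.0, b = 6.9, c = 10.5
Using m_x = ½√(2y² + 2z² - x²):
m_a = ½√(2·6.9² + 2·10.5² - 13.0²) = ½√146.72 = 6.056
m_b = ½√(2·13.0² + 2·10.5² - 6.9²) = ½√510.89 = 11.3
m_c = ½√(2·13.0² + 2·6.9² - 10.5²) = ½√322.97 = 8.986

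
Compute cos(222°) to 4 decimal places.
cos(222 degrees) = -0.7431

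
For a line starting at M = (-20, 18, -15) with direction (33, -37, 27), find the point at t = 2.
P(2) = (-20 + 33(2), 18 + (-37)(2), -15 + 27(2)) = (46, -56, 39)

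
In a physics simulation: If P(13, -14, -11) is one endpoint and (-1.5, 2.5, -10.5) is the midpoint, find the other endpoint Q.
Q = (2×(-1.5) - 13, 2×2.5 - (-14), 2×(-10.5) - (-11)) = (-16, 19, -10)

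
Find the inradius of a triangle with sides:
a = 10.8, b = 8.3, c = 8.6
s = (a+b+c)/2 = (10.8+8.3+8.6)/2 = 13.85
Area = √(s(s-a)(s-b)(s-c)) = √(13.85·3.05·5.55·5.25) = 35.0833
r = Area/s = 35.0833/13.85 = 2.533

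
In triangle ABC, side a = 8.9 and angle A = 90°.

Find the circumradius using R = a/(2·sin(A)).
R = a/(2·sin(A)) = 8.9/(2·sin(90°))
R = 8.9/(2·1.000000) = 8.9/2.000000 = 4.45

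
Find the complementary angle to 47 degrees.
Complementary angles sum to 90 degrees.
Other angle = 90 - 47
Other angle = 43 degrees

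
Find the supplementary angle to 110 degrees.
Supplementary angles sum to 180 degrees.
Other angle = 180 - 110
Other angle = 70 degrees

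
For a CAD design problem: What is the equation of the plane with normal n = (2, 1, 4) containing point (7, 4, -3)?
d = n·P = (2)(7) + (1)(4) + (4)(-3) = 6
Plane: 2x + y + 4z = 6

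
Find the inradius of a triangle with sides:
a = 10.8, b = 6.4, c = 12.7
s = (a+b+c)/2 = (10.8+6.4+12.7)/2 = 14.95
Area = √(s(s-a)(s-b)(s-c)) = √(14.95·4.15·8.55·2.25) = 34.5477
r = Area/s = 34.5477/14.95 = 2.311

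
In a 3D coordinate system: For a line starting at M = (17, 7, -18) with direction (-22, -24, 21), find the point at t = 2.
P(2) = (17 + (-22)(2), 7 + (-24)(2), -18 + 21(2)) = (-27, -41, 24)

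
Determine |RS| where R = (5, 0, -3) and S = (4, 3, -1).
d = √[(-1)² + (3)² + (2)²] = √14 = 3.742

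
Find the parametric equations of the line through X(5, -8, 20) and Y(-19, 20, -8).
Direction vector d = Y - X = (-24, 28, -28)
x = 5 - 24t, y = -8 + 28t, z = 20 - 28t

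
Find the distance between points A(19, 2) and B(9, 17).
Using the distance formula: d = sqrt((x₂-x₁)² + (y₂-y₁)²)
dx = 9 - 19 = -10
dy = 17 - 2 = 15
d = sqrt((-10)² + 15²) = sqrt(100 + 225) = sqrt(325) = 18.03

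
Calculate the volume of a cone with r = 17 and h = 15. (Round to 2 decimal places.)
Volume = (1/3) * pi * r² * h
Volume = (1/3) * pi * 17² * 15
Volume = (1/3) * pi * 289 * 15
Volume = (1/3) * pi * 4335
Volume = 4539.60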